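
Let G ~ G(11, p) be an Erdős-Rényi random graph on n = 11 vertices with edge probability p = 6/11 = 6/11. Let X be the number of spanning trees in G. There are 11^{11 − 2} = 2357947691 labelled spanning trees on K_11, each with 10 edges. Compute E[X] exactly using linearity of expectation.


K_11 has 11^{11 − 2} = 2357947691 labelled spanning trees.
For each such spanning tree H, let X_H = 1 if all 10 edges of H are present in G. Then P[X_H = 1] = p^{10} = (6/11)^{10} = 60466176/25937424601.
By linearity of expectation: E[X] = Σ_H E[X_H] = 2357947691 · p^{10} = 2357947691 · 60466176/25937424601 = 60466176/11.
Numerically: E[X] ≈ 5.49693e+06.

E[X] = 2357947691 · (6/11)^{10} = 60466176/11 ≈ 5.49693e+06.


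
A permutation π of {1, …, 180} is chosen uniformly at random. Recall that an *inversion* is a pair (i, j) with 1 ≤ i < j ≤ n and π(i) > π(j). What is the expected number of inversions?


Write X = Σ X_I over the C(180, 2) = 16110 pairs i < j, with X_I the indicator of one inversion.
There are 16110 indicators.
For each fixed pair i < j, the values π(i) and π(j) are two distinct elements of {1, …, 180} in uniformly random order; by symmetry P[π(i) > π(j)] = 1/2.
By linearity: E[X] = 16110 · (1/2) = C(180, 2) · (1/2) = 16110/2 = 8055 ≈ 8055.0000.

E[X] = 8055 = 8055.0000.


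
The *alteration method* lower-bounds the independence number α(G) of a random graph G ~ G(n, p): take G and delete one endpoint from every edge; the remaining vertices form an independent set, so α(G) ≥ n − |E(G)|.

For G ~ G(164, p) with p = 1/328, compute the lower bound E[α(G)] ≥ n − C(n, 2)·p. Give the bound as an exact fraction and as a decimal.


E[|E(G)|] = C(164, 2)·p = 13366 · (1/328) = 163/4.
E[α(G)] ≥ n − E[|E(G)|] = 164 − 163/4 = 493/4.
Numerically: ≈ 123.25000.
(This is only a lower bound; the true E[α(G)] may be larger.)

E[α(G)] ≥ 493/4 ≈ 123.25000.


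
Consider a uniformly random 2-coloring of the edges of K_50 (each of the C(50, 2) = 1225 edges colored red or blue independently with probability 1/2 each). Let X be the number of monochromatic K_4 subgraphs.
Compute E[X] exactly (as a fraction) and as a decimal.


Let X = Σ_S X_S over the C(50, 4) = 230300 subsets S of size 4, where X_S = 1 if the K_4 on S is monochromatic.
For a fixed S, the K_4 on S has C(4, 2) = 6 edges. P[all 6 edges red] = (1/2)^6, and likewise for blue, so P[monochromatic] = 2·(1/2)^6 = 2^{1 − 6} = 1/32.
By linearity: E[X] = C(50, 4) · 2^{1 − 6} = 230300 · 1/32 = 57575/8.
Numerically: E[X] ≈ 7196.87500.

E[X] = C(50,4)·2^(1−C(4,2)) = 57575/8 ≈ 7196.87500.


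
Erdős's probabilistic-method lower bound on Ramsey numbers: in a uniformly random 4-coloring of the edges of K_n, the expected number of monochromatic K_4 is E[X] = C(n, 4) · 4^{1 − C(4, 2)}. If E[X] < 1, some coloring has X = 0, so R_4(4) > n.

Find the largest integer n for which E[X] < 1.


We need C(n, 4) · 4^{1 − 6} < 1, i.e. C(n, 4) < 4^{6 − 1} = 1024.
Check values of n near the boundary:
  n = 10: C(10, 4) = 210; 210 < 1024? YES
  n = 11: C(11, 4) = 330; 330 < 1024? YES
  n = 12: C(12, 4) = 495; 495 < 1024? YES
  n = 13: C(13, 4) = 715; 715 < 1024? YES
  n = 14: C(14, 4) = 1001; 1001 < 1024? YES
  n = 15: C(15, 4) = 1365; 1365 < 1024? NO
The largest n with C(n, 4) < 1024 is n = 14 (where E[X] = 1001/1024 ≈ 0.9775). Hence R_4(4) > 14, i.e. R_4(4) ≥ 15.

Largest n = 14; hence R_4(4) > 14.


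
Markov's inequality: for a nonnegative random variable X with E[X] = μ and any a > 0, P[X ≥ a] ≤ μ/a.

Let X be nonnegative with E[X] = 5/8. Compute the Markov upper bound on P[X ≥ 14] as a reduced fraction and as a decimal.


μ = E[X] = 5/8, a = 14.
Markov: P[X ≥ 14] ≤ μ/a = (5/8)/14 = 5/112.
Numerically: ≈ 0.044643.
(Since a = 14 > μ = 0.625000, the bound 5/112 is < 1 and informative.)

P[X ≥ 14] ≤ 5/112 ≈ 0.044643.


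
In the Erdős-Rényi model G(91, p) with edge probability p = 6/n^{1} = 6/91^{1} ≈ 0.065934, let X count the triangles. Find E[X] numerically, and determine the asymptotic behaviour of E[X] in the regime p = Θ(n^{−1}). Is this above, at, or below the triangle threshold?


Number of potential triangles: C(91, 3) = 121485.
Each occurs with probability p³ ≈ (0.065934)³ ≈ 2.8663523e-04.
By linearity: E[X] = C(91, 3)·p³ ≈ 121485 · 2.8663523e-04 ≈ 34.82188.
Here α = 1, so p = 6/n is exactly at the triangle threshold p ~ 1/n. Asymptotically E[X] → c³/6 = 6³/6 = 36 ≈ 36.00000, a bounded constant. In this regime the triangle count is asymptotically Poisson(c³/6).

E[X] ≈ 34.82188; in regime p = Θ(1/n^{1}) E[X] stays bounded (at the triangle threshold p ~ 1/n).


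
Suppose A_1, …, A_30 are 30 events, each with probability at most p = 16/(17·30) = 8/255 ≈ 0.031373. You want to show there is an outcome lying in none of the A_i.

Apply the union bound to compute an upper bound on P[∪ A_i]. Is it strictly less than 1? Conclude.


Union bound: P[∪_{i=1}^{30} A_i] ≤ Σ_i P[A_i] ≤ 30·p = 30·(8/255) = 16/17.
Numerically: 16/17 ≈ 0.941176.
Is 16/17 < 1? YES.
Since P[∪ A_i] ≤ 16/17 < 1, the complement has P[∩ A_i^c] ≥ 1 − 16/17 = 1/17 > 0, so some outcome avoids every A_i.

30·p = 16/17 ≈ 0.941176; existence CERTIFIED by the union bound.


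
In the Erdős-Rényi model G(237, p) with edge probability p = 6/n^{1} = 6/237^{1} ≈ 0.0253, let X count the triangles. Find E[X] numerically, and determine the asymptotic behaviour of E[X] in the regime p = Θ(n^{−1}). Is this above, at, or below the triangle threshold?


Number of potential triangles: C(237, 3) = 2190670.
Each occurs with probability p³ ≈ (0.0253)³ ≈ 1.62259e-05.
By linearity: E[X] = C(237, 3)·p³ ≈ 2190670 · 1.62259e-05 ≈ 35.546.
Here α = 1, so p = 6/n is exactly at the triangle threshold p ~ 1/n. Asymptotically E[X] → c³/6 = 6³/6 = 36 ≈ 36.000, a bounded constant. In this regime the triangle count is asymptotically Poisson(c³/6).

E[X] ≈ 35.546; in regime p = Θ(1/n^{1}) E[X] stays bounded (at the triangle threshold p ~ 1/n).


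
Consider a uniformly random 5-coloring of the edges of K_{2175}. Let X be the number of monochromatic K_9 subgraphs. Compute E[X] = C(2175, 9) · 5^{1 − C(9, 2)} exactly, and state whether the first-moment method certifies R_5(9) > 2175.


E[X] = C(2175, 9) · 5^{1 − 36} = 2952382442121838483046575 · 5^{−35} = 2952382442121838483046575/2910383045673370361328125.
As a reduced fraction: E[X] = 118095297684873539321863/116415321826934814453125 ≈ 1.0144.
Is E[X] < 1? NO.
Since E[X] ≥ 1, the first-moment bound is inconclusive at n = 2175; it does NOT by itself certify R_5(9) > 2175.

E[X] = 118095297684873539321863/116415321826934814453125 ≈ 1.0144; E[X] ≥ 1; first-moment method inconclusive here.


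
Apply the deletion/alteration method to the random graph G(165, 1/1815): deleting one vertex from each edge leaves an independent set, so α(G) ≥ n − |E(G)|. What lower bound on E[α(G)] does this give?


E[|E(G)|] = C(165, 2)·p = 13530 · (1/1815) = 82/11.
E[α(G)] ≥ n − E[|E(G)|] = 165 − 82/11 = 1733/11.
Numerically: ≈ 157.545455.
(This is only a lower bound; the true E[α(G)] may be larger.)

E[α(G)] ≥ 1733/11 ≈ 157.545455.


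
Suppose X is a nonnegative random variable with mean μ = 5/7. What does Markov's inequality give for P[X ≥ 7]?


μ = E[X] = 5/7, a = 7.
Markov: P[X ≥ 7] ≤ μ/a = (5/7)/7 = 5/49.
Numerically: ≈ 0.102041.
(Since a = 7 > μ = 0.714286, the bound 5/49 is < 1 and informative.)

P[X ≥ 7] ≤ 5/49 ≈ 0.102041.


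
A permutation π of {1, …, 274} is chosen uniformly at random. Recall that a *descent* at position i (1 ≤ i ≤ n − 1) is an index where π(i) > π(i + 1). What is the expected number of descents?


Write X = Σ X_I over i = 1, …, 273, with X_I the indicator of one descent.
There are 273 indicators.
For each fixed i, the pair (π(i), π(i+1)) is a uniformly random ordered pair of distinct values from {1, …, 274}; by symmetry P[π(i) > π(i+1)] = 1/2.
By linearity: E[X] = 273 · (1/2) = (274 − 1) · (1/2) = 273/2 ≈ 136.50000.

E[X] = 273/2 = 136.50000.


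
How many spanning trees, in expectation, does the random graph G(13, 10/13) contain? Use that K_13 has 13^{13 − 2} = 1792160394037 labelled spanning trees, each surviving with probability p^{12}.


K_13 has 13^{13 − 2} = 1792160394037 labelled spanning trees.
For each such spanning tree H, let X_H = 1 if all 12 edges of H are present in G. Then P[X_H = 1] = p^{12} = (10/13)^{12} = 1000000000000/23298085122481.
By linearity: E[X] = Σ_H E[X_H] = 1792160394037 · p^{12} = 1792160394037 · 1000000000000/23298085122481 = 1000000000000/13.
Numerically: E[X] ≈ 7.692e+10.

E[X] = 1792160394037 · (10/13)^{12} = 1000000000000/13 ≈ 7.692e+10.


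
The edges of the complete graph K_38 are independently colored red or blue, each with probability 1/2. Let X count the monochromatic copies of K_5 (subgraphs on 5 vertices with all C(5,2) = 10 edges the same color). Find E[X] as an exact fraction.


Let X = Σ_S X_S over the C(38, 5) = 501942 subsets S of size 5, where X_S = 1 if the K_5 on S is monochromatic.
For a fixed S, the K_5 on S has C(5, 2) = 10 edges. P[all 10 edges red] = (1/2)^10, and likewise for blue, so P[monochromatic] = 2·(1/2)^10 = 2^{1 − 10} = 1/512.
Summing: E[X] = C(38, 5) · 2^{1 − 10} = 501942 · 1/512 = 250971/256.
Numerically: E[X] ≈ 980.35547.

E[X] = C(38,5)·2^(1−C(5,2)) = 250971/256 ≈ 980.35547.


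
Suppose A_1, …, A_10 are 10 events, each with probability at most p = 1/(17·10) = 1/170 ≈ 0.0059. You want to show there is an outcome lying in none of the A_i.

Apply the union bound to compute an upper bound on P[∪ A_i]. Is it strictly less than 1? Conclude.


Union bound: P[∪_{i=1}^{10} A_i] ≤ Σ_i P[A_i] ≤ 10·p = 10·(1/170) = 1/17.
Numerically: 1/17 ≈ 0.0588.
Is 1/17 < 1? YES.
Since P[∪ A_i] ≤ 1/17 < 1, the complement has P[∩ A_i^c] ≥ 1 − 1/17 = 16/17 > 0, so some outcome avoids every A_i.

10·p = 1/17 ≈ 0.0588; existence CERTIFIED by the union bound.


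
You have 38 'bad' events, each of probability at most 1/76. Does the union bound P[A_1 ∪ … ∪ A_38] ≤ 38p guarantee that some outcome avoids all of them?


Union bound: P[∪_{i=1}^{38} A_i] ≤ Σ_i P[A_i] ≤ 38·p = 38·(1/76) = 1/2.
Numerically: 1/2 ≈ 0.5000.
Is 1/2 < 1? YES.
Since P[∪ A_i] ≤ 1/2 < 1, the complement has P[∩ A_i^c] ≥ 1 − 1/2 = 1/2 > 0, so some outcome avoids every A_i.

38·p = 1/2 ≈ 0.5000; existence CERTIFIED by the union bound.


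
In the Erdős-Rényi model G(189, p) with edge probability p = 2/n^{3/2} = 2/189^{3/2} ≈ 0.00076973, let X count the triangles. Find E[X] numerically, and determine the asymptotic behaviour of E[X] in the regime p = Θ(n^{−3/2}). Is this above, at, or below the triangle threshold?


Number of potential triangles: C(189, 3) = 1107414.
Each occurs with probability p³ ≈ (0.00076973)³ ≈ 4.5604938e-10.
By linearity: E[X] = C(189, 3)·p³ ≈ 1107414 · 4.5604938e-10 ≈ 0.00051.
Since α = 3/2 > 1, p = c/n^{3/2} = o(1/n) is below the triangle threshold p ~ 1/n. Asymptotically E[X] ~ (c³/6)·n^{3(1−α)} = (2³/6)·n^{-1.5} → 0, so by Markov's inequality G has no triangles w.h.p.

E[X] ≈ 0.00051; in regime p = Θ(1/n^{3/2}) E[X] tends to 0 (below the triangle threshold p ~ 1/n).


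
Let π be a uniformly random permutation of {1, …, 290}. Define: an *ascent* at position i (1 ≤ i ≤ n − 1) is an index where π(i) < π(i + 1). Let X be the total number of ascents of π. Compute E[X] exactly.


Write X = Σ X_I over i = 1, …, 289, with X_I the indicator of one ascent.
There are 289 indicators.
For each fixed i, the pair (π(i), π(i+1)) is a uniformly random ordered pair of distinct values from {1, …, 290}; by symmetry P[π(i) < π(i+1)] = 1/2.
By linearity: E[X] = 289 · (1/2) = (290 − 1) · (1/2) = 289/2 ≈ 144.500000.

E[X] = 289/2 = 144.500000.


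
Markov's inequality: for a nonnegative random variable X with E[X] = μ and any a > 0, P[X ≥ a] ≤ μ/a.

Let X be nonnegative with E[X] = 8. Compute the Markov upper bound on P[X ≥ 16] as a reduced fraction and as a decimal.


μ = E[X] = 8, a = 16.
Markov: P[X ≥ 16] ≤ μ/a = (8)/16 = 1/2.
Numerically: ≈ 0.5000.
(Since a = 16 > μ = 8.0000, the bound 1/2 is < 1 and informative.)

P[X ≥ 16] ≤ 1/2 ≈ 0.5000.


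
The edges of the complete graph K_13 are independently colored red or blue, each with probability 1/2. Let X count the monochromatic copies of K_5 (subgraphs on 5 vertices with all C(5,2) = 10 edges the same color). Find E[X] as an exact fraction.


Let X = Σ_S X_S over the C(13, 5) = 1287 subsets S of size 5, where X_S = 1 if the K_5 on S is monochromatic.
For a fixed S, the K_5 on S has C(5, 2) = 10 edges. P[all 10 edges red] = (1/2)^10, and likewise for blue, so P[monochromatic] = 2·(1/2)^10 = 2^{1 − 10} = 1/512.
By linearity of expectation: E[X] = C(13, 5) · 2^{1 − 10} = 1287 · 1/512 = 1287/512.
Numerically: E[X] ≈ 2.51367.

E[X] = C(13,5)·2^(1−C(5,2)) = 1287/512 ≈ 2.51367.


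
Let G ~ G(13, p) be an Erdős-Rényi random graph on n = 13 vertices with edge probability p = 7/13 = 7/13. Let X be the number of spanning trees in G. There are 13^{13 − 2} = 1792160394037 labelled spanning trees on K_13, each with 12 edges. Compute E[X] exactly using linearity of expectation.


K_13 has 13^{13 − 2} = 1792160394037 labelled spanning trees.
For each such spanning tree H, let X_H = 1 if all 12 edges of H are present in G. Then P[X_H = 1] = p^{12} = (7/13)^{12} = 13841287201/23298085122481.
Summing the indicators: E[X] = Σ_H E[X_H] = 1792160394037 · p^{12} = 1792160394037 · 13841287201/23298085122481 = 13841287201/13.
Numerically: E[X] ≈ 1.065e+09.

E[X] = 1792160394037 · (7/13)^{12} = 13841287201/13 ≈ 1.065e+09.


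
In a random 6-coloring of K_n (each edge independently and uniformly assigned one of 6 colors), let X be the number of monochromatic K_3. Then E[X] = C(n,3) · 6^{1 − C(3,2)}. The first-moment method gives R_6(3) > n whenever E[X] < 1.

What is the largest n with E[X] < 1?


We need C(n, 3) · 6^{1 − 3} < 1, i.e. C(n, 3) < 6^{3 − 1} = 36.
Check values of n near the boundary:
  n = 3: C(3, 3) = 1; 1 < 36? YES
  n = 4: C(4, 3) = 4; 4 < 36? YES
  n = 5: C(5, 3) = 10; 10 < 36? YES
  n = 6: C(6, 3) = 20; 20 < 36? YES
  n = 7: C(7, 3) = 35; 35 < 36? YES
  n = 8: C(8, 3) = 56; 56 < 36? NO
The largest n with C(n, 3) < 36 is n = 7 (where E[X] = 35/36 ≈ 0.9722222). Hence R_6(3) > 7, i.e. R_6(3) ≥ 8.

Largest n = 7; hence R_6(3) > 7.


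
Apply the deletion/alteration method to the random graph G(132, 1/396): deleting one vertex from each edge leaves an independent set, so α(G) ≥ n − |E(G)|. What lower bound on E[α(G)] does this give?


E[|E(G)|] = C(132, 2)·p = 8646 · (1/396) = 131/6.
E[α(G)] ≥ n − E[|E(G)|] = 132 − 131/6 = 661/6.
Numerically: ≈ 110.1667.
(This is only a lower bound; the true E[α(G)] may be larger.)

E[α(G)] ≥ 661/6 ≈ 110.1667.


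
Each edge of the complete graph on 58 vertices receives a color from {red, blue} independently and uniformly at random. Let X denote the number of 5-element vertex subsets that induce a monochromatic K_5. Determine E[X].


Let X = Σ_S X_S over the C(58, 5) = 4582116 subsets S of size 5, where X_S = 1 if the K_5 on S is monochromatic.
For a fixed S, the K_5 on S has C(5, 2) = 10 edges. P[all 10 edges red] = (1/2)^10, and likewise for blue, so P[monochromatic] = 2·(1/2)^10 = 2^{1 − 10} = 1/512.
By linearity: E[X] = C(58, 5) · 2^{1 − 10} = 4582116 · 1/512 = 1145529/128.
Numerically: E[X] ≈ 8949.445312.

E[X] = C(58,5)·2^(1−C(5,2)) = 1145529/128 ≈ 8949.445312.


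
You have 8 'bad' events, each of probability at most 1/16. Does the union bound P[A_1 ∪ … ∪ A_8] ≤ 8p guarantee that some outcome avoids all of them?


Union bound: P[∪_{i=1}^{8} A_i] ≤ Σ_i P[A_i] ≤ 8·p = 8·(1/16) = 1/2.
Numerically: 1/2 ≈ 0.50000.
Is 1/2 < 1? YES.
Since P[∪ A_i] ≤ 1/2 < 1, the complement has P[∩ A_i^c] ≥ 1 − 1/2 = 1/2 > 0, so some outcome avoids every A_i.

8·p = 1/2 ≈ 0.50000; existence CERTIFIED by the union bound.


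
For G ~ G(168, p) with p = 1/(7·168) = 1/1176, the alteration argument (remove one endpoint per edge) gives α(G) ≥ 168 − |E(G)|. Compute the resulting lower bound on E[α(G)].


E[|E(G)|] = C(168, 2)·p = 14028 · (1/1176) = 167/14.
E[α(G)] ≥ n − E[|E(G)|] = 168 − 167/14 = 2185/14.
Numerically: ≈ 156.07143.
(This is only a lower bound; the true E[α(G)] may be larger.)

E[α(G)] ≥ 2185/14 ≈ 156.07143.


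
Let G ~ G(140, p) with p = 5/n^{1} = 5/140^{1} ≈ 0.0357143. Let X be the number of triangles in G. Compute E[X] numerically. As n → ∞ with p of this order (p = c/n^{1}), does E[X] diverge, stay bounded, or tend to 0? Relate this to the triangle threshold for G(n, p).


Number of potential triangles: C(140, 3) = 447580.
Each occurs with probability p³ ≈ (0.0357143)³ ≈ 4.55539359e-05.
By linearity: E[X] = C(140, 3)·p³ ≈ 447580 · 4.55539359e-05 ≈ 20.389031.
Here α = 1, so p = 5/n is exactly at the triangle threshold p ~ 1/n. Asymptotically E[X] → c³/6 = 5³/6 = 125/6 ≈ 20.833333, a bounded constant. In this regime the triangle count is asymptotically Poisson(c³/6).

E[X] ≈ 20.389031; in regime p = Θ(1/n^{1}) E[X] stays bounded (at the triangle threshold p ~ 1/n).


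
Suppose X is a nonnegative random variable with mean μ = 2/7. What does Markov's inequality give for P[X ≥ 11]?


μ = E[X] = 2/7, a = 11.
Markov: P[X ≥ 11] ≤ μ/a = (2/7)/11 = 2/77.
Numerically: ≈ 0.0260.
(Since a = 11 > μ = 0.2857, the bound 2/77 is < 1 and informative.)

P[X ≥ 11] ≤ 2/77 ≈ 0.0260.


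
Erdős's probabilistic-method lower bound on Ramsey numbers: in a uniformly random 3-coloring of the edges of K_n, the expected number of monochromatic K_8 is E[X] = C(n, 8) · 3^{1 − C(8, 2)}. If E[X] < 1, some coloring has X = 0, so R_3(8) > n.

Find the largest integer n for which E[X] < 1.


We need C(n, 8) · 3^{1 − 28} < 1, i.e. C(n, 8) < 3^{28 − 1} = 7625597484987.
Check values of n near the boundary:
  n = 155: C(155, 8) = 6876747915675; 6876747915675 < 7625597484987? YES
  n = 156: C(156, 8) = 7248464019225; 7248464019225 < 7625597484987? YES
  n = 157: C(157, 8) = 7637643295425; 7637643295425 < 7625597484987? NO
The largest n with C(n, 8) < 7625597484987 is n = 156 (where E[X] = 805384891025/847288609443 ≈ 0.951). Hence R_3(8) > 156, i.e. R_3(8) ≥ 157.

Largest n = 156; hence R_3(8) > 156.


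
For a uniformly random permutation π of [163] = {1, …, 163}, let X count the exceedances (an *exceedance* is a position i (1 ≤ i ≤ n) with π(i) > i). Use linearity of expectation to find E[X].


Write X = Σ_{i=1}^{163} X_i, where X_i = 1_{π(i) > i}.
For each fixed i, π(i) is uniform over {1, …, 163} (marginal of a uniform permutation), so P[π(i) > i] = (n − i)/n. Summing: Σ_{i=1}^{163} (n − i)/n = (0 + 1 + … + 162)/163 = 163(163 − 1)/(2·163) = (163 − 1)/2.
Hence E[X] = Σ_{i=1}^{163} (163 − i)/163 = 81 ≈ 81.000000.

E[X] = 81 = 81.000000.


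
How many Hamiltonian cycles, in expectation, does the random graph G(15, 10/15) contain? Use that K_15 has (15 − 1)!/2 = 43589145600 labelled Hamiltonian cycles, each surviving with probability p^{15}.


K_15 has (15 − 1)!/2 = 43589145600 labelled Hamiltonian cycles.
For each such Hamiltonian cycle H, let X_H = 1 if all 15 edges of H are present in G. Then P[X_H = 1] = p^{15} = (2/3)^{15} = 32768/14348907.
By linearity: E[X] = Σ_H E[X_H] = 43589145600 · p^{15} = 43589145600 · 32768/14348907 = 5877897625600/59049.
Numerically: E[X] ≈ 9.9543e+07.

E[X] = 43589145600 · (2/3)^{15} = 5877897625600/59049 ≈ 9.9543e+07.


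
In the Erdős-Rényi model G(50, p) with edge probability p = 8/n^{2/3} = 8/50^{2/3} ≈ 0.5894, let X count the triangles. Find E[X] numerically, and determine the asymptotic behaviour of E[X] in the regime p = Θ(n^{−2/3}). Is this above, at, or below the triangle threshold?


Number of potential triangles: C(50, 3) = 19600.
Each occurs with probability p³ ≈ (0.5894)³ ≈ 2.048000e-01.
By linearity: E[X] = C(50, 3)·p³ ≈ 19600 · 2.048000e-01 ≈ 4014.0800.
Since α = 2/3 < 1, p = c/n^{2/3} ≫ 1/n is above the triangle threshold p ~ 1/n. Asymptotically E[X] ~ (c³/6)·n^{3(1−α)} = (8³/6)·n^{1} → ∞; triangles are abundant w.h.p.

E[X] ≈ 4014.0800; in regime p = Θ(1/n^{2/3}) E[X] diverges (above the triangle threshold p ~ 1/n).


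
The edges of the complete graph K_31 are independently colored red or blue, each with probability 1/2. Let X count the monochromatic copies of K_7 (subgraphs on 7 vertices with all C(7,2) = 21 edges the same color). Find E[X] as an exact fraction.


Let X = Σ_S X_S over the C(31, 7) = 2629575 subsets S of size 7, where X_S = 1 if the K_7 on S is monochromatic.
For a fixed S, the K_7 on S has C(7, 2) = 21 edges. P[all 21 edges red] = (1/2)^21, and likewise for blue, so P[monochromatic] = 2·(1/2)^21 = 2^{1 − 21} = 1/1048576.
By linearity of expectation: E[X] = C(31, 7) · 2^{1 − 21} = 2629575 · 1/1048576 = 2629575/1048576.
Numerically: E[X] ≈ 2.507758.

E[X] = C(31,7)·2^(1−C(7,2)) = 2629575/1048576 ≈ 2.507758.


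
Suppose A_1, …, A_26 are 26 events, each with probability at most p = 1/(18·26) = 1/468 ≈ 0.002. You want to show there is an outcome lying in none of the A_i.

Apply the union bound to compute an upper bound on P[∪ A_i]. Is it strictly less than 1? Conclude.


Union bound: P[∪_{i=1}^{26} A_i] ≤ Σ_i P[A_i] ≤ 26·p = 26·(1/468) = 1/18.
Numerically: 1/18 ≈ 0.056.
Is 1/18 < 1? YES.
Since P[∪ A_i] ≤ 1/18 < 1, the complement has P[∩ A_i^c] ≥ 1 − 1/18 = 17/18 > 0, so some outcome avoids every A_i.

26·p = 1/18 ≈ 0.056; existence CERTIFIED by the union bound.


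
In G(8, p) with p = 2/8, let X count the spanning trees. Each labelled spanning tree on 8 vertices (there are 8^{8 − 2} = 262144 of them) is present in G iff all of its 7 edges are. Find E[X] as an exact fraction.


K_8 has 8^{8 − 2} = 262144 labelled spanning trees.
For each such spanning tree H, let X_H = 1 if all 7 edges of H are present in G. Then P[X_H = 1] = p^{7} = (1/4)^{7} = 1/16384.
By linearity: E[X] = Σ_H E[X_H] = 262144 · p^{7} = 262144 · 1/16384 = 16.
Numerically: E[X] ≈ 16.

E[X] = 262144 · (1/4)^{7} = 16 ≈ 16.


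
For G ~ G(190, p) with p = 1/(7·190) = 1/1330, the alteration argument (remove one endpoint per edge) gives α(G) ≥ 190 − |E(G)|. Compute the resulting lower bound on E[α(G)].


E[|E(G)|] = C(190, 2)·p = 17955 · (1/1330) = 27/2.
E[α(G)] ≥ n − E[|E(G)|] = 190 − 27/2 = 353/2.
Numerically: ≈ 176.5000.
(This is only a lower bound; the true E[α(G)] may be larger.)

E[α(G)] ≥ 353/2 ≈ 176.5000.


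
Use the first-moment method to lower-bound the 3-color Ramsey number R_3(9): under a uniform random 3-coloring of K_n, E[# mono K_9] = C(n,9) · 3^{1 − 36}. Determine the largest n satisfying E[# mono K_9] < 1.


We need C(n, 9) · 3^{1 − 36} < 1, i.e. C(n, 9) < 3^{36 − 1} = 50031545098999707.
Check values of n near the boundary:
  n = 295: C(295, 9) = 41221140106119260; 41221140106119260 < 50031545098999707? YES
  n = 296: C(296, 9) = 42513789098994080; 42513789098994080 < 50031545098999707? YES
  n = 297: C(297, 9) = 43842345008337645; 43842345008337645 < 50031545098999707? YES
  n = 298: C(298, 9) = 45207677551849890; 45207677551849890 < 50031545098999707? YES
  n = 299: C(299, 9) = 46610674441390059; 46610674441390059 < 50031545098999707? YES
  n = 300: C(300, 9) = 48052241692154700; 48052241692154700 < 50031545098999707? YES
  n = 301: C(301, 9) = 49533303936090975; 49533303936090975 < 50031545098999707? YES
  n = 302: C(302, 9) = 51054804739588650; 51054804739588650 < 50031545098999707? NO
  n = 303: C(303, 9) = 52617706925494425; 52617706925494425 < 50031545098999707? NO
  n = 304: C(304, 9) = 54222992899492560; 54222992899492560 < 50031545098999707? NO
The largest n with C(n, 9) < 50031545098999707 is n = 301 (where E[X] = 16511101312030325/16677181699666569 ≈ 0.99004). Hence R_3(9) > 301, i.e. R_3(9) ≥ 302.

Largest n = 301; hence R_3(9) > 301.


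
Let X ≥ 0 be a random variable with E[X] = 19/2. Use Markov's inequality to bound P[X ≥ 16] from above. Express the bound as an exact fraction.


μ = E[X] = 19/2, a = 16.
Markov: P[X ≥ 16] ≤ μ/a = (19/2)/16 = 19/32.
Numerically: ≈ 0.593750.
(Since a = 16 > μ = 9.500000, the bound 19/32 is < 1 and informative.)

P[X ≥ 16] ≤ 19/32 ≈ 0.593750.


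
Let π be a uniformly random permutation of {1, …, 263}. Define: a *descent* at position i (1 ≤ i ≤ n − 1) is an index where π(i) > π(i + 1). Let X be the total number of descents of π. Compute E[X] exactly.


Write X = Σ X_I over i = 1, …, 262, with X_I the indicator of one descent.
There are 262 indicators.
For each fixed i, the pair (π(i), π(i+1)) is a uniformly random ordered pair of distinct values from {1, …, 263}; by symmetry P[π(i) > π(i+1)] = 1/2.
By linearity: E[X] = 262 · (1/2) = (263 − 1) · (1/2) = 131 ≈ 131.000000.

E[X] = 131 = 131.000000.


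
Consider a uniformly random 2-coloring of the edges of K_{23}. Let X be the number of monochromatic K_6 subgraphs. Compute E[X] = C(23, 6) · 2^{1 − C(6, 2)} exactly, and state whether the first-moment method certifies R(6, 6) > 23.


E[X] = C(23, 6) · 2^{1 − 15} = 100947 · 2^{−14} = 100947/16384.
As a reduced fraction: E[X] = 100947/16384 ≈ 6.1613.
Is E[X] < 1? NO.
Since E[X] ≥ 1, the first-moment bound is inconclusive at n = 23; it does NOT by itself certify R(6, 6) > 23.

E[X] = 100947/16384 ≈ 6.1613; E[X] ≥ 1; first-moment method inconclusive here.


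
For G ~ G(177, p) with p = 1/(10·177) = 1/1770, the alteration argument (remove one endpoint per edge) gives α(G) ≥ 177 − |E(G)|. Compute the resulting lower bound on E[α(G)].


E[|E(G)|] = C(177, 2)·p = 15576 · (1/1770) = 44/5.
E[α(G)] ≥ n − E[|E(G)|] = 177 − 44/5 = 841/5.
Numerically: ≈ 168.200000.
(This is only a lower bound; the true E[α(G)] may be larger.)

E[α(G)] ≥ 841/5 ≈ 168.200000.


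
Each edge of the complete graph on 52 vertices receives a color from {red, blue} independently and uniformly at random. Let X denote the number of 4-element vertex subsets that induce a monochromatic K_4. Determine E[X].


Let X = Σ_S X_S over the C(52, 4) = 270725 subsets S of size 4, where X_S = 1 if the K_4 on S is monochromatic.
For a fixed S, the K_4 on S has C(4, 2) = 6 edges. P[all 6 edges red] = (1/2)^6, and likewise for blue, so P[monochromatic] = 2·(1/2)^6 = 2^{1 − 6} = 1/32.
By linearity: E[X] = C(52, 4) · 2^{1 − 6} = 270725 · 1/32 = 270725/32.
Numerically: E[X] ≈ 8460.15625.

E[X] = C(52,4)·2^(1−C(4,2)) = 270725/32 ≈ 8460.15625.


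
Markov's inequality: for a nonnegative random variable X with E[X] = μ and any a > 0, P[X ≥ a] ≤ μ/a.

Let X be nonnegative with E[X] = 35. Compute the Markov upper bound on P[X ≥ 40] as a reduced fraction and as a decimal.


μ = E[X] = 35, a = 40.
Markov: P[X ≥ 40] ≤ μ/a = (35)/40 = 7/8.
Numerically: ≈ 0.875.
(Since a = 40 > μ = 35.000, the bound 7/8 is < 1 and informative.)

P[X ≥ 40] ≤ 7/8 ≈ 0.875.


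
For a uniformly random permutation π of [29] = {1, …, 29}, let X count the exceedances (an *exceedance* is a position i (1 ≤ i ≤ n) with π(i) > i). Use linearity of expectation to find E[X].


Write X = Σ_{i=1}^{29} X_i, where X_i = 1_{π(i) > i}.
For each fixed i, π(i) is uniform over {1, …, 29} (marginal of a uniform permutation), so P[π(i) > i] = (n − i)/n. Summing: Σ_{i=1}^{29} (n − i)/n = (0 + 1 + … + 28)/29 = 29(29 − 1)/(2·29) = (29 − 1)/2.
Hence E[X] = Σ_{i=1}^{29} (29 − i)/29 = 14 ≈ 14.000000.

E[X] = 14 = 14.000000.


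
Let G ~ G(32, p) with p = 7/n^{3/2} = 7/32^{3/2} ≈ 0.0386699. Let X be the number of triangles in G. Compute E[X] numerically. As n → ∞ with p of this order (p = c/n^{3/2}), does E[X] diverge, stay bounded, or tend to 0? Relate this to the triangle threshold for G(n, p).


Number of potential triangles: C(32, 3) = 4960.
Each occurs with probability p³ ≈ (0.0386699)³ ≈ 5.78254762e-05.
By linearity: E[X] = C(32, 3)·p³ ≈ 4960 · 5.78254762e-05 ≈ 0.286814.
Since α = 3/2 > 1, p = c/n^{3/2} = o(1/n) is below the triangle threshold p ~ 1/n. Asymptotically E[X] ~ (c³/6)·n^{3(1−α)} = (7³/6)·n^{-1.5} → 0, so by Markov's inequality G has no triangles w.h.p.

E[X] ≈ 0.286814; in regime p = Θ(1/n^{3/2}) E[X] tends to 0 (below the triangle threshold p ~ 1/n).


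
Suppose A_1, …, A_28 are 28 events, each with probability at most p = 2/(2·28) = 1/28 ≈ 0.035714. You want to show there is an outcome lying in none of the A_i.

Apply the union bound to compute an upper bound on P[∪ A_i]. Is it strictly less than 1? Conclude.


Union bound: P[∪_{i=1}^{28} A_i] ≤ Σ_i P[A_i] ≤ 28·p = 28·(1/28) = 1.
Numerically: 1 ≈ 1.000000.
Is 1 < 1? NO.
Since the bound 1 is ≥ 1, the union bound is uninformative here; it does NOT by itself certify existence.

28·p = 1 ≈ 1.000000; existence NOT certified by the union bound.


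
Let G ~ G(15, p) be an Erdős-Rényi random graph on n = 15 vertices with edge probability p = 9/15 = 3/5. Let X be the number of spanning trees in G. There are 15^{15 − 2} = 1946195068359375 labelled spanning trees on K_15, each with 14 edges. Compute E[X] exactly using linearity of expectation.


K_15 has 15^{15 − 2} = 1946195068359375 labelled spanning trees.
For each such spanning tree H, let X_H = 1 if all 14 edges of H are present in G. Then P[X_H = 1] = p^{14} = (3/5)^{14} = 4782969/6103515625.
Summing the indicators: E[X] = Σ_H E[X_H] = 1946195068359375 · p^{14} = 1946195068359375 · 4782969/6103515625 = 7625597484987/5.
Numerically: E[X] ≈ 1.52512e+12.

E[X] = 1946195068359375 · (3/5)^{14} = 7625597484987/5 ≈ 1.52512e+12.


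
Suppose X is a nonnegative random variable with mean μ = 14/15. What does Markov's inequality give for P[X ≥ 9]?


μ = E[X] = 14/15, a = 9.
Markov: P[X ≥ 9] ≤ μ/a = (14/15)/9 = 14/135.
Numerically: ≈ 0.103704.
(Since a = 9 > μ = 0.933333, the bound 14/135 is < 1 and informative.)

P[X ≥ 9] ≤ 14/135 ≈ 0.103704.


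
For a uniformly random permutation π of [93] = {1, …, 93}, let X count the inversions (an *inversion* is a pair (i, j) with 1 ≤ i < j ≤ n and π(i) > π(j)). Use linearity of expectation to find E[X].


Write X = Σ X_I over the C(93, 2) = 4278 pairs i < j, with X_I the indicator of one inversion.
There are 4278 indicators.
For each fixed pair i < j, the values π(i) and π(j) are two distinct elements of {1, …, 93} in uniformly random order; by symmetry P[π(i) > π(j)] = 1/2.
By linearity: E[X] = 4278 · (1/2) = C(93, 2) · (1/2) = 4278/2 = 2139 ≈ 2139.000.

E[X] = 2139 = 2139.000.


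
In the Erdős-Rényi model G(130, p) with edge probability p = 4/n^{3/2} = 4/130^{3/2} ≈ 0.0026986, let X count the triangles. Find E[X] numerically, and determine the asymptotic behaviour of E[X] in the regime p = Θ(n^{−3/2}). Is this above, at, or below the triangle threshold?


Number of potential triangles: C(130, 3) = 357760.
Each occurs with probability p³ ≈ (0.0026986)³ ≈ 1.9653273e-08.
By linearity: E[X] = C(130, 3)·p³ ≈ 357760 · 1.9653273e-08 ≈ 0.00703.
Since α = 3/2 > 1, p = c/n^{3/2} = o(1/n) is below the triangle threshold p ~ 1/n. Asymptotically E[X] ~ (c³/6)·n^{3(1−α)} = (4³/6)·n^{-1.5} → 0, so by Markov's inequality G has no triangles w.h.p.

E[X] ≈ 0.00703; in regime p = Θ(1/n^{3/2}) E[X] tends to 0 (below the triangle threshold p ~ 1/n).


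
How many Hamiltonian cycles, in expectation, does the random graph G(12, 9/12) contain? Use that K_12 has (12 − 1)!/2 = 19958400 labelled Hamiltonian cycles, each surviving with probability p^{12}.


K_12 has (12 − 1)!/2 = 19958400 labelled Hamiltonian cycles.
For each such Hamiltonian cycle H, let X_H = 1 if all 12 edges of H are present in G. Then P[X_H = 1] = p^{12} = (3/4)^{12} = 531441/16777216.
By linearity: E[X] = Σ_H E[X_H] = 19958400 · p^{12} = 19958400 · 531441/16777216 = 82864937925/131072.
Numerically: E[X] ≈ 6.322e+05.

E[X] = 19958400 · (3/4)^{12} = 82864937925/131072 ≈ 6.322e+05.


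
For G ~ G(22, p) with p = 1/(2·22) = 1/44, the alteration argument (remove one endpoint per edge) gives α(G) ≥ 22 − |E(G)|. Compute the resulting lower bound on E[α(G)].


E[|E(G)|] = C(22, 2)·p = 231 · (1/44) = 21/4.
E[α(G)] ≥ n − E[|E(G)|] = 22 − 21/4 = 67/4.
Numerically: ≈ 16.7500.
(This is only a lower bound; the true E[α(G)] may be larger.)

E[α(G)] ≥ 67/4 ≈ 16.7500.


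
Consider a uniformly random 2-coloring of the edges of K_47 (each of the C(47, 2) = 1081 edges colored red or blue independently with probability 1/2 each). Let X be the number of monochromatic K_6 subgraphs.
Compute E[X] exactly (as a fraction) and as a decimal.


Let X = Σ_S X_S over the C(47, 6) = 10737573 subsets S of size 6, where X_S = 1 if the K_6 on S is monochromatic.
For a fixed S, the K_6 on S has C(6, 2) = 15 edges. P[all 15 edges red] = (1/2)^15, and likewise for blue, so P[monochromatic] = 2·(1/2)^15 = 2^{1 − 15} = 1/16384.
By linearity of expectation: E[X] = C(47, 6) · 2^{1 − 15} = 10737573 · 1/16384 = 10737573/16384.
Numerically: E[X] ≈ 655.369.

E[X] = C(47,6)·2^(1−C(6,2)) = 10737573/16384 ≈ 655.369.


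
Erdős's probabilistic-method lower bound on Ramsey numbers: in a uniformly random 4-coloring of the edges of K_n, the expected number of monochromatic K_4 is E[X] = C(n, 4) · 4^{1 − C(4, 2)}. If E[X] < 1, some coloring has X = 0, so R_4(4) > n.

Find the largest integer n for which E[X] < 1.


We need C(n, 4) · 4^{1 − 6} < 1, i.e. C(n, 4) < 4^{6 − 1} = 1024.
Check values of n near the boundary:
  n = 8: C(8, 4) = 70; 70 < 1024? YES
  n = 9: C(9, 4) = 126; 126 < 1024? YES
  n = 10: C(10, 4) = 210; 210 < 1024? YES
  n = 11: C(11, 4) = 330; 330 < 1024? YES
  n = 12: C(12, 4) = 495; 495 < 1024? YES
  n = 13: C(13, 4) = 715; 715 < 1024? YES
  n = 14: C(14, 4) = 1001; 1001 < 1024? YES
  n = 15: C(15, 4) = 1365; 1365 < 1024? NO
  n = 16: C(16, 4) = 1820; 1820 < 1024? NO
The largest n with C(n, 4) < 1024 is n = 14 (where E[X] = 1001/1024 ≈ 0.9775391). Hence R_4(4) > 14, i.e. R_4(4) ≥ 15.

Largest n = 14; hence R_4(4) > 14.


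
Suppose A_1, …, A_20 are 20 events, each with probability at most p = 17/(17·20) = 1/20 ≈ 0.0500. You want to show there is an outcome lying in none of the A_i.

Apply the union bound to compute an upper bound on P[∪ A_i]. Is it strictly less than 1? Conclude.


Union bound: P[∪_{i=1}^{20} A_i] ≤ Σ_i P[A_i] ≤ 20·p = 20·(1/20) = 1.
Numerically: 1 ≈ 1.0000.
Is 1 < 1? NO.
Since the bound 1 is ≥ 1, the union bound is uninformative here; it does NOT by itself certify existence.

20·p = 1 ≈ 1.0000; existence NOT certified by the union bound.


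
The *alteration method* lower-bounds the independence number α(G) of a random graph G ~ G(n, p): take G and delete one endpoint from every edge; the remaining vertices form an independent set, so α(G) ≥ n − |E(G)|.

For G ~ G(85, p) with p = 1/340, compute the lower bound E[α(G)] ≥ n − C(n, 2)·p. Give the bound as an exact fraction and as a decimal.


E[|E(G)|] = C(85, 2)·p = 3570 · (1/340) = 21/2.
E[α(G)] ≥ n − E[|E(G)|] = 85 − 21/2 = 149/2.
Numerically: ≈ 74.5000.
(This is only a lower bound; the true E[α(G)] may be larger.)

E[α(G)] ≥ 149/2 ≈ 74.5000.


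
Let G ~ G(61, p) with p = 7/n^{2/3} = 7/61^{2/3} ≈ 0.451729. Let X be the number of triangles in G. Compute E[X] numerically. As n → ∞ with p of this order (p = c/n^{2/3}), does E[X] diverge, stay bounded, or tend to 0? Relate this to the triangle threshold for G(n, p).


Number of potential triangles: C(61, 3) = 35990.
Each occurs with probability p³ ≈ (0.451729)³ ≈ 9.21795216e-02.
By linearity: E[X] = C(61, 3)·p³ ≈ 35990 · 9.21795216e-02 ≈ 3317.540984.
Since α = 2/3 < 1, p = c/n^{2/3} ≫ 1/n is above the triangle threshold p ~ 1/n. Asymptotically E[X] ~ (c³/6)·n^{3(1−α)} = (7³/6)·n^{1} → ∞; triangles are abundant w.h.p.

E[X] ≈ 3317.540984; in regime p = Θ(1/n^{2/3}) E[X] diverges (above the triangle threshold p ~ 1/n).


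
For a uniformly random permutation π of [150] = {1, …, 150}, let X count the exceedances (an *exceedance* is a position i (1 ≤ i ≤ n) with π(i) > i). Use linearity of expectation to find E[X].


Write X = Σ_{i=1}^{150} X_i, where X_i = 1_{π(i) > i}.
For each fixed i, π(i) is uniform over {1, …, 150} (marginal of a uniform permutation), so P[π(i) > i] = (n − i)/n. Summing: Σ_{i=1}^{150} (n − i)/n = (0 + 1 + … + 149)/150 = 150(150 − 1)/(2·150) = (150 − 1)/2.
Hence E[X] = Σ_{i=1}^{150} (150 − i)/150 = 149/2 ≈ 74.50000.

E[X] = 149/2 = 74.50000.


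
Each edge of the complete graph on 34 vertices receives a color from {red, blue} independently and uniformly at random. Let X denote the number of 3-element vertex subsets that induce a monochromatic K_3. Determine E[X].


Let X = Σ_S X_S over the C(34, 3) = 5984 subsets S of size 3, where X_S = 1 if the K_3 on S is monochromatic.
For a fixed S, the K_3 on S has C(3, 2) = 3 edges. P[all 3 edges red] = (1/2)^3, and likewise for blue, so P[monochromatic] = 2·(1/2)^3 = 2^{1 − 3} = 1/4.
By linearity: E[X] = C(34, 3) · 2^{1 − 3} = 5984 · 1/4 = 1496.
Numerically: E[X] ≈ 1496.0000.

E[X] = C(34,3)·2^(1−C(3,2)) = 1496 ≈ 1496.0000.


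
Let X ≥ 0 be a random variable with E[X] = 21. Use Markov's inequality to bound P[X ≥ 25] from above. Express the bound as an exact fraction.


μ = E[X] = 21, a = 25.
Markov: P[X ≥ 25] ≤ μ/a = (21)/25 = 21/25.
Numerically: ≈ 0.840.
(Since a = 25 > μ = 21.000, the bound 21/25 is < 1 and informative.)

P[X ≥ 25] ≤ 21/25 ≈ 0.840.


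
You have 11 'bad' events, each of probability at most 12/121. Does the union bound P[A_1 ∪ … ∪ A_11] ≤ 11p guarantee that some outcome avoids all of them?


Union bound: P[∪_{i=1}^{11} A_i] ≤ Σ_i P[A_i] ≤ 11·p = 11·(12/121) = 12/11.
Numerically: 12/11 ≈ 1.091.
Is 12/11 < 1? NO.
Since the bound 12/11 is ≥ 1, the union bound is uninformative here; it does NOT by itself certify existence.

11·p = 12/11 ≈ 1.091; existence NOT certified by the union bound.


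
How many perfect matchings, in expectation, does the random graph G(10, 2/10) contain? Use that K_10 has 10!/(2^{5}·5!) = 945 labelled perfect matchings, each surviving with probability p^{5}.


K_10 has 10!/(2^{5}·5!) = 945 labelled perfect matchings.
For each such perfect matching H, let X_H = 1 if all 5 edges of H are present in G. Then P[X_H = 1] = p^{5} = (1/5)^{5} = 1/3125.
Summing the indicators: E[X] = Σ_H E[X_H] = 945 · p^{5} = 945 · 1/3125 = 189/625.
Numerically: E[X] ≈ 0.3024.

E[X] = 945 · (1/5)^{5} = 189/625 ≈ 0.3024.


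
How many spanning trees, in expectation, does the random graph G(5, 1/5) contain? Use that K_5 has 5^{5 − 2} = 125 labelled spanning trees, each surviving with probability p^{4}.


K_5 has 5^{5 − 2} = 125 labelled spanning trees.
For each such spanning tree H, let X_H = 1 if all 4 edges of H are present in G. Then P[X_H = 1] = p^{4} = (1/5)^{4} = 1/625.
By linearity of expectation: E[X] = Σ_H E[X_H] = 125 · p^{4} = 125 · 1/625 = 1/5.
Numerically: E[X] ≈ 0.2.

E[X] = 125 · (1/5)^{4} = 1/5 ≈ 0.2.


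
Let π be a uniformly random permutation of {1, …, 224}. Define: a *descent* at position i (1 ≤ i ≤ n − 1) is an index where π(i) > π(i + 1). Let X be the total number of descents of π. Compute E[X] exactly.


Write X = Σ X_I over i = 1, …, 223, with X_I the indicator of one descent.
There are 223 indicators.
For each fixed i, the pair (π(i), π(i+1)) is a uniformly random ordered pair of distinct values from {1, …, 224}; by symmetry P[π(i) > π(i+1)] = 1/2.
By linearity: E[X] = 223 · (1/2) = (224 − 1) · (1/2) = 223/2 ≈ 111.5000.

E[X] = 223/2 = 111.5000.
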